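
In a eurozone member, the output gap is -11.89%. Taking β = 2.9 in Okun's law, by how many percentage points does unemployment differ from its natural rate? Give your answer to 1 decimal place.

Okun's law: output gap = -β × (u - u*), so u - u* = -(output gap)/β.
u - u* = -(-11.89)/2.9 = 4.1 percentage points.

4.1 percentage points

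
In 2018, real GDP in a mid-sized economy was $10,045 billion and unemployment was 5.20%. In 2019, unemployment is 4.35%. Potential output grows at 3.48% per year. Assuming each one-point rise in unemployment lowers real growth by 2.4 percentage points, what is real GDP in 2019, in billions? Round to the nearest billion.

Δu = 4.35 - 5.2 = -0.85 points.
Okun's law (growth form): g_Y = g_Y* - β × Δu = 3.48 - 2.4 × (-0.85) = 3.48 + 2.04 = 5.52%.
Real GDP in the next year = 10045 × (1 + 5.52/100) = 10045 × 1.0552 ≈ 10599 billion.

$10,599 billion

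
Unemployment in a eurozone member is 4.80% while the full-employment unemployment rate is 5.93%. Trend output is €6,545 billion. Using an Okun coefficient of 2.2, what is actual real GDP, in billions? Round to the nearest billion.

€6,708 billion

Unemployment gap = 4.8 - 5.93 = -1.13 points, so the output gap is -2.2 × (-1.13) = 2.486%.
Actual GDP = 6545 × (1 + 2.486/100) = 6545 × 1.02486 ≈ 6708 billion.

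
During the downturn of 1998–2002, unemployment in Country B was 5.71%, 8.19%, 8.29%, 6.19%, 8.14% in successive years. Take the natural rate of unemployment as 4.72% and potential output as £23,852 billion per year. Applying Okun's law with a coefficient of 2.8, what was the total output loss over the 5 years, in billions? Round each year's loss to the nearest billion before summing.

£8,628 billion

Year 1998: gap = -2.8 × (5.71 - 4.72) = -2.772%, loss ≈ 23852 × 2.772/100 ≈ 661.
Year 1999: gap = -2.8 × (8.19 - 4.72) = -9.716%, loss ≈ 23852 × 9.716/100 ≈ 2317.
Year 2000: gap = -2.8 × (8.29 - 4.72) = -9.996%, loss ≈ 23852 × 9.996/100 ≈ 2384.
Year 2001: gap = -2.8 × (6.19 - 4.72) = -4.116%, loss ≈ 23852 × 4.116/100 ≈ 982.
Year 2002: gap = -2.8 × (8.14 - 4.72) = -9.576%, loss ≈ 23852 × 9.576/100 ≈ 2284.
Total lost output = 661 + 2317 + 2384 + 982 + 2284 = 8628 billion.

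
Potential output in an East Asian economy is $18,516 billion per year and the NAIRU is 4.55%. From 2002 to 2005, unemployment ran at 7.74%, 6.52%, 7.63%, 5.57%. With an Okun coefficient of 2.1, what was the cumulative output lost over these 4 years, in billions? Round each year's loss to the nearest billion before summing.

$3,601 billion

Year 2002: gap = -2.1 × (7.74 - 4.55) = -6.699%, loss ≈ 18516 × 6.699/100 ≈ 1240.
Year 2003: gap = -2.1 × (6.52 - 4.55) = -4.137%, loss ≈ 18516 × 4.137/100 ≈ 766.
Year 2004: gap = -2.1 × (7.63 - 4.55) = -6.468%, loss ≈ 18516 × 6.468/100 ≈ 1198.
Year 2005: gap = -2.1 × (5.57 - 4.55) = -2.142%, loss ≈ 18516 × 2.142/100 ≈ 397.
Total lost output = 1240 + 766 + 1198 + 397 = 3601 billion.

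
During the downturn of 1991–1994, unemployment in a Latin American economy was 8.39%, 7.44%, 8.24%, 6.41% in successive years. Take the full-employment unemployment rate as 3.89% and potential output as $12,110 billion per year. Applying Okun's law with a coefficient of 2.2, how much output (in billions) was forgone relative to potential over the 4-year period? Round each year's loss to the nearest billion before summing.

$3,975 billion

Year 1991: gap = -2.2 × (8.39 - 3.89) = -9.9%, loss ≈ 12110 × 9.9/100 ≈ 1199.
Year 1992: gap = -2.2 × (7.44 - 3.89) = -7.81%, loss ≈ 12110 × 7.81/100 ≈ 946.
Year 1993: gap = -2.2 × (8.24 - 3.89) = -9.57%, loss ≈ 12110 × 9.57/100 ≈ 1159.
Year 1994: gap = -2.2 × (6.41 - 3.89) = -5.544%, loss ≈ 12110 × 5.544/100 ≈ 671.
Total lost output = 1199 + 946 + 1159 + 671 = 3975 billion.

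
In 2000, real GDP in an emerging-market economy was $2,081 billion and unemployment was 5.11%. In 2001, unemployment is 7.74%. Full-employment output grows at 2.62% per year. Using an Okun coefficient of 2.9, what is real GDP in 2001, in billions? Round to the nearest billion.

Δu = 7.74 - 5.11 = 2.63 points.
Okun's law (growth form): g_Y = g_Y* - β × Δu = 2.62 - 2.9 × (2.63) = 2.62 - 7.627 = -5.007%.
Real GDP in the next year = 2081 × (1 - 5.007/100) = 2081 × 0.94993 ≈ 1977 billion.

$1,977 billion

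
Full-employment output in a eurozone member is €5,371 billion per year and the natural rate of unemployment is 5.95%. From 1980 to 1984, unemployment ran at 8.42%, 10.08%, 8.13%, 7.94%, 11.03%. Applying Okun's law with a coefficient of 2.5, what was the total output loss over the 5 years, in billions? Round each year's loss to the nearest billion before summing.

€2,129 billion

Year 1980: gap = -2.5 × (8.42 - 5.95) = -6.175%, loss ≈ 5371 × 6.175/100 ≈ 332.
Year 1981: gap = -2.5 × (10.08 - 5.95) = -10.325%, loss ≈ 5371 × 10.325/100 ≈ 555.
Year 1982: gap = -2.5 × (8.13 - 5.95) = -5.45%, loss ≈ 5371 × 5.45/100 ≈ 293.
Year 1983: gap = -2.5 × (7.94 - 5.95) = -4.975%, loss ≈ 5371 × 4.975/100 ≈ 267.
Year 1984: gap = -2.5 × (11.03 - 5.95) = -12.7%, loss ≈ 5371 × 12.7/100 ≈ 682.
Total lost output = 332 + 555 + 293 + 267 + 682 = 2129 billion.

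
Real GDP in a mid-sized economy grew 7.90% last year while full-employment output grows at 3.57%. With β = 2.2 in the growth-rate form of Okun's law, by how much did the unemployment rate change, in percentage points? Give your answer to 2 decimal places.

-1.97 percentage points

Growth-rate Okun's law: g_Y = g_Y* - β × Δu, so Δu = (g_Y* - g_Y)/β.
Δu = (3.57 - 7.9)/2.2 = -4.33/2.2 = -1.97 percentage points.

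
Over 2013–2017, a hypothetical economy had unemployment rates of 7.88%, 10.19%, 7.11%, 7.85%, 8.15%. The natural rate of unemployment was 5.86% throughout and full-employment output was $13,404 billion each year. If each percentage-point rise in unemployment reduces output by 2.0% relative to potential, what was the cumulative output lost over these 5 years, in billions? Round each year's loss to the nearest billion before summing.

Year 2013: gap = -2.0 × (7.88 - 5.86) = -4.04%, loss ≈ 13404 × 4.04/100 ≈ 542.
Year 2014: gap = -2.0 × (10.19 - 5.86) = -8.66%, loss ≈ 13404 × 8.66/100 ≈ 1161.
Year 2015: gap = -2.0 × (7.11 - 5.86) = -2.5%, loss ≈ 13404 × 2.5/100 ≈ 335.
Year 2016: gap = -2.0 × (7.85 - 5.86) = -3.98%, loss ≈ 13404 × 3.98/100 ≈ 533.
Year 2017: gap = -2.0 × (8.15 - 5.86) = -4.58%, loss ≈ 13404 × 4.58/100 ≈ 614.
Total lost output = 542 + 1161 + 335 + 533 + 614 = 3185 billion.

$3,185 billion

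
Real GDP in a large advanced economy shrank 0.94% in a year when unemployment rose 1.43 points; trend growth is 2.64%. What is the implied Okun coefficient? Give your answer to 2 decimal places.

Growth form: g_Y = g_Y* - β × Δu, so β = (g_Y* - g_Y)/Δu.
β = (2.64 + 0.94)/1.43 = 3.58/1.43 = 2.50.

β ≈ 2.50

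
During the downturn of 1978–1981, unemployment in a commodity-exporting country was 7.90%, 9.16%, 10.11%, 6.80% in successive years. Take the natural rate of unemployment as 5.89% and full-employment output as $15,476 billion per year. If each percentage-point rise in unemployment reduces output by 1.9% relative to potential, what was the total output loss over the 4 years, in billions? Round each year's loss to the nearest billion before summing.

Year 1978: gap = -1.9 × (7.9 - 5.89) = -3.819%, loss ≈ 15476 × 3.819/100 ≈ 591.
Year 1979: gap = -1.9 × (9.16 - 5.89) = -6.213%, loss ≈ 15476 × 6.213/100 ≈ 962.
Year 1980: gap = -1.9 × (10.11 - 5.89) = -8.018%, loss ≈ 15476 × 8.018/100 ≈ 1241.
Year 1981: gap = -1.9 × (6.8 - 5.89) = -1.729%, loss ≈ 15476 × 1.729/100 ≈ 268.
Total lost output = 591 + 962 + 1241 + 268 = 3062 billion.

$3,062 billion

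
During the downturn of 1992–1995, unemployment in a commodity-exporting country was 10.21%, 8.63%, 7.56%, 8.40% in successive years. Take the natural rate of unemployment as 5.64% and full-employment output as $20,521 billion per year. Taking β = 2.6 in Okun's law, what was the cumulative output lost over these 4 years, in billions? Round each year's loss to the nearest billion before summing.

Year 1992: gap = -2.6 × (10.21 - 5.64) = -11.882%, loss ≈ 20521 × 11.882/100 ≈ 2438.
Year 1993: gap = -2.6 × (8.63 - 5.64) = -7.774%, loss ≈ 20521 × 7.774/100 ≈ 1595.
Year 1994: gap = -2.6 × (7.56 - 5.64) = -4.992%, loss ≈ 20521 × 4.992/100 ≈ 1024.
Year 1995: gap = -2.6 × (8.4 - 5.64) = -7.176%, loss ≈ 20521 × 7.176/100 ≈ 1473.
Total lost output = 2438 + 1595 + 1024 + 1473 = 6530 billion.

$6,530 billion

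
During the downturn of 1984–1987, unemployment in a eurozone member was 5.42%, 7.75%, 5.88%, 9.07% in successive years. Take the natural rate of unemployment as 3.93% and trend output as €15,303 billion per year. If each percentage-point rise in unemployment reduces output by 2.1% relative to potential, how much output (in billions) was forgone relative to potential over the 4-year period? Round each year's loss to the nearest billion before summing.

€3,986 billion

Year 1984: gap = -2.1 × (5.42 - 3.93) = -3.129%, loss ≈ 15303 × 3.129/100 ≈ 479.
Year 1985: gap = -2.1 × (7.75 - 3.93) = -8.022%, loss ≈ 15303 × 8.022/100 ≈ 1228.
Year 1986: gap = -2.1 × (5.88 - 3.93) = -4.095%, loss ≈ 15303 × 4.095/100 ≈ 627.
Year 1987: gap = -2.1 × (9.07 - 3.93) = -10.794%, loss ≈ 15303 × 10.794/100 ≈ 1652.
Total lost output = 479 + 1228 + 627 + 1652 = 3986 billion.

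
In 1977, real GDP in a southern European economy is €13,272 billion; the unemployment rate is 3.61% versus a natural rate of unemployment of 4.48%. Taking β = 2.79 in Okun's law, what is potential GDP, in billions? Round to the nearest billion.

Unemployment gap = 3.61 - 4.48 = -0.87 points, so output gap = -2.79 × (-0.87) = 2.4273%.
Since Y = Y* × (1 + gap/100), Y* = 13272/1.024273 ≈ 12957 billion.

€12,957 billion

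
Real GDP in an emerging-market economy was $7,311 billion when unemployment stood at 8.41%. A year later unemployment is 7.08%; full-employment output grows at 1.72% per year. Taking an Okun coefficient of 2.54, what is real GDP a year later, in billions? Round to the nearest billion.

Δu = 7.08 - 8.41 = -1.33 points.
Okun's law (growth form): g_Y = g_Y* - β × Δu = 1.72 - 2.54 × (-1.33) = 1.72 + 3.3782 = 5.0982%.
Real GDP in the next year = 7311 × (1 + 5.0982/100) = 7311 × 1.050982 ≈ 7684 billion.

$7,684 billion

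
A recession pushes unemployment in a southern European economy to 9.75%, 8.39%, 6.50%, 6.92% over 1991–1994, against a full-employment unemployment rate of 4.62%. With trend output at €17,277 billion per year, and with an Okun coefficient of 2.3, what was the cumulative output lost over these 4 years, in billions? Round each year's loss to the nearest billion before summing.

Year 1991: gap = -2.3 × (9.75 - 4.62) = -11.799%, loss ≈ 17277 × 11.799/100 ≈ 2039.
Year 1992: gap = -2.3 × (8.39 - 4.62) = -8.671%, loss ≈ 17277 × 8.671/100 ≈ 1498.
Year 1993: gap = -2.3 × (6.5 - 4.62) = -4.324%, loss ≈ 17277 × 4.324/100 ≈ 747.
Year 1994: gap = -2.3 × (6.92 - 4.62) = -5.29%, loss ≈ 17277 × 5.29/100 ≈ 914.
Total lost output = 2039 + 1498 + 747 + 914 = 5198 billion.

€5,198 billion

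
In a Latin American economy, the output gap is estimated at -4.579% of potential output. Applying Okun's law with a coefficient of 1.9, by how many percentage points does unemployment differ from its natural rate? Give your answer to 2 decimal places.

Okun's law: output gap = -β × (u - u*), so u - u* = -(output gap)/β.
u - u* = -(-4.579)/1.9 = 2.41 percentage points.

2.41 percentage points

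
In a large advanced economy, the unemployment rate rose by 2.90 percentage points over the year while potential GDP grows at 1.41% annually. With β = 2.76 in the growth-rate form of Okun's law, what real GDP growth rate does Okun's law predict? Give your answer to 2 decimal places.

Growth-rate Okun's law: g_Y = g_Y* - β × Δu.
g_Y = 1.41 - 2.76 × (2.90) = 1.41 - 8.004 = -6.594%, i.e. -6.59% to 2 d.p.

-6.59%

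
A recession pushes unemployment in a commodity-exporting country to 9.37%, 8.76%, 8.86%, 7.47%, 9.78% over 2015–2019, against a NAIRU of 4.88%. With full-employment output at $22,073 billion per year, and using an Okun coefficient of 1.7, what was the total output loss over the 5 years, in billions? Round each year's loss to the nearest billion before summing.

Year 2015: gap = -1.7 × (9.37 - 4.88) = -7.633%, loss ≈ 22073 × 7.633/100 ≈ 1685.
Year 2016: gap = -1.7 × (8.76 - 4.88) = -6.596%, loss ≈ 22073 × 6.596/100 ≈ 1456.
Year 2017: gap = -1.7 × (8.86 - 4.88) = -6.766%, loss ≈ 22073 × 6.766/100 ≈ 1493.
Year 2018: gap = -1.7 × (7.47 - 4.88) = -4.403%, loss ≈ 22073 × 4.403/100 ≈ 972.
Year 2019: gap = -1.7 × (9.78 - 4.88) = -8.33%, loss ≈ 22073 × 8.33/100 ≈ 1839.
Total lost output = 1685 + 1456 + 1493 + 972 + 1839 = 7445 billion.

$7,445 billion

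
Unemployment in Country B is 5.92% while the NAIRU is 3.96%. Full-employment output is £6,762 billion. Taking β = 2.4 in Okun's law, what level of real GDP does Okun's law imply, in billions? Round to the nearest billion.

Unemployment gap = 5.92 - 3.96 = 1.96 points, so the output gap is -2.4 × 1.96 = -4.704%.
Actual GDP = 6762 × (1 - 4.704/100) = 6762 × 0.95296 ≈ 6444 billion.

£6,444 billion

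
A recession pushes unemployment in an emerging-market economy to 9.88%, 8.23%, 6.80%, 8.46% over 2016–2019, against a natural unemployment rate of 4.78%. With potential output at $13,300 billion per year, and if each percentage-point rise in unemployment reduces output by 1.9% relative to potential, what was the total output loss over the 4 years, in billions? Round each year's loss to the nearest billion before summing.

$3,601 billion

Year 2016: gap = -1.9 × (9.88 - 4.78) = -9.69%, loss ≈ 13300 × 9.69/100 ≈ 1289.
Year 2017: gap = -1.9 × (8.23 - 4.78) = -6.555%, loss ≈ 13300 × 6.555/100 ≈ 872.
Year 2018: gap = -1.9 × (6.8 - 4.78) = -3.838%, loss ≈ 13300 × 3.838/100 ≈ 510.
Year 2019: gap = -1.9 × (8.46 - 4.78) = -6.992%, loss ≈ 13300 × 6.992/100 ≈ 930.
Total lost output = 1289 + 872 + 510 + 930 = 3601 billion.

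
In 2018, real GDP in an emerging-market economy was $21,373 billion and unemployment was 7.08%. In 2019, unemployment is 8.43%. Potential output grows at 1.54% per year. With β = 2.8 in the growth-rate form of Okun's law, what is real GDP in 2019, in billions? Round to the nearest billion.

$20,894 billion

Δu = 8.43 - 7.08 = 1.35 points.
Okun's law (growth form): g_Y = g_Y* - β × Δu = 1.54 - 2.8 × (1.35) = 1.54 - 3.78 = -2.24%.
Real GDP in the next year = 21373 × (1 - 2.24/100) = 21373 × 0.9776 ≈ 20894 billion.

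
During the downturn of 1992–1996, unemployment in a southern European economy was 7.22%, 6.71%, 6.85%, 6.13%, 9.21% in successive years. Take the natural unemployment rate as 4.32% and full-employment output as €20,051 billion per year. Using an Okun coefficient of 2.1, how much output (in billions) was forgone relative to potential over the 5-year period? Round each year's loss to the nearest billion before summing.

Year 1992: gap = -2.1 × (7.22 - 4.32) = -6.09%, loss ≈ 20051 × 6.09/100 ≈ 1221.
Year 1993: gap = -2.1 × (6.71 - 4.32) = -5.019%, loss ≈ 20051 × 5.019/100 ≈ 1006.
Year 1994: gap = -2.1 × (6.85 - 4.32) = -5.313%, loss ≈ 20051 × 5.313/100 ≈ 1065.
Year 1995: gap = -2.1 × (6.13 - 4.32) = -3.801%, loss ≈ 20051 × 3.801/100 ≈ 762.
Year 1996: gap = -2.1 × (9.21 - 4.32) = -10.269%, loss ≈ 20051 × 10.269/100 ≈ 2059.
Total lost output = 1221 + 1006 + 1065 + 762 + 2059 = 6113 billion.

€6,113 billion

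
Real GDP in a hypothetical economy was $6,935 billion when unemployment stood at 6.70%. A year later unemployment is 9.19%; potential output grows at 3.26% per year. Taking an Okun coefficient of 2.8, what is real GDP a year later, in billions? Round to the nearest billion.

Δu = 9.19 - 6.7 = 2.49 points.
Okun's law (growth form): g_Y = g_Y* - β × Δu = 3.26 - 2.8 × (2.49) = 3.26 - 6.972 = -3.712%.
Real GDP in the next year = 6935 × (1 - 3.712/100) = 6935 × 0.96288 ≈ 6678 billion.

$6,678 billion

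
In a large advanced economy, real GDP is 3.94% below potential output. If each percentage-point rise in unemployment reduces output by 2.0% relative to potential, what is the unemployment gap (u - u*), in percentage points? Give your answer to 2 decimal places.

1.97 percentage points

Okun's law: output gap = -β × (u - u*), so u - u* = -(output gap)/β.
u - u* = -(-3.94)/2.0 = 1.97 percentage points.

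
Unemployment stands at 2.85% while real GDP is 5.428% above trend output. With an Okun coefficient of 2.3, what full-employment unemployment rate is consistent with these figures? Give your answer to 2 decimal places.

From Okun's law, u - u* = -(output gap)/β = -(5.428)/2.3 = -2.36 points.
So u* = 2.85 + 2.36 = 5.21%.

5.21%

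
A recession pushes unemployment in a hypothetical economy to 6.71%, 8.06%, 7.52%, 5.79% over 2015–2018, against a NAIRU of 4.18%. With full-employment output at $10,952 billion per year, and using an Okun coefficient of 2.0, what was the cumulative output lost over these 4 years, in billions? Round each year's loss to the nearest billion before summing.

Year 2015: gap = -2.0 × (6.71 - 4.18) = -5.06%, loss ≈ 10952 × 5.06/100 ≈ 554.
Year 2016: gap = -2.0 × (8.06 - 4.18) = -7.76%, loss ≈ 10952 × 7.76/100 ≈ 850.
Year 2017: gap = -2.0 × (7.52 - 4.18) = -6.68%, loss ≈ 10952 × 6.68/100 ≈ 732.
Year 2018: gap = -2.0 × (5.79 - 4.18) = -3.22%, loss ≈ 10952 × 3.22/100 ≈ 353.
Total lost output = 554 + 850 + 732 + 353 = 2489 billion.

$2,489 billion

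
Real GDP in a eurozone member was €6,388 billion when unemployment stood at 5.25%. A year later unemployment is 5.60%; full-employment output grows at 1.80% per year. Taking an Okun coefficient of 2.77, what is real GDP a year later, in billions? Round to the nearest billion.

Δu = 5.6 - 5.25 = 0.35 points.
Okun's law (growth form): g_Y = g_Y* - β × Δu = 1.80 - 2.77 × (0.35) = 1.8 - 0.9695 = 0.8305%.
Real GDP in the next year = 6388 × (1 + 0.8305/100) = 6388 × 1.008305 ≈ 6441 billion.

€6,441 billion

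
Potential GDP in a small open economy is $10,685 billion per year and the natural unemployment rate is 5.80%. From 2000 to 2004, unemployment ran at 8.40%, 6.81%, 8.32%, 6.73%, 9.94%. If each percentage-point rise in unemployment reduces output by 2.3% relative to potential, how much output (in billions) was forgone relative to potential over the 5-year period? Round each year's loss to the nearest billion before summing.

$2,752 billion

Year 2000: gap = -2.3 × (8.4 - 5.8) = -5.98%, loss ≈ 10685 × 5.98/100 ≈ 639.
Year 2001: gap = -2.3 × (6.81 - 5.8) = -2.323%, loss ≈ 10685 × 2.323/100 ≈ 248.
Year 2002: gap = -2.3 × (8.32 - 5.8) = -5.796%, loss ≈ 10685 × 5.796/100 ≈ 619.
Year 2003: gap = -2.3 × (6.73 - 5.8) = -2.139%, loss ≈ 10685 × 2.139/100 ≈ 229.
Year 2004: gap = -2.3 × (9.94 - 5.8) = -9.522%, loss ≈ 10685 × 9.522/100 ≈ 1017.
Total lost output = 639 + 248 + 619 + 229 + 1017 = 2752 billion.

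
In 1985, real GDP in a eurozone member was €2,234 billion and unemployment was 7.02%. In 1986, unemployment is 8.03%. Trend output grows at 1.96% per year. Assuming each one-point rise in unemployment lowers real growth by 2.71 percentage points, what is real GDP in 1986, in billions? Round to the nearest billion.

Δu = 8.03 - 7.02 = 1.01 points.
Okun's law (growth form): g_Y = g_Y* - β × Δu = 1.96 - 2.71 × (1.01) = 1.96 - 2.7371 = -0.7771%.
Real GDP in the next year = 2234 × (1 - 0.7771/100) = 2234 × 0.992229 ≈ 2217 billion.

€2,217 billion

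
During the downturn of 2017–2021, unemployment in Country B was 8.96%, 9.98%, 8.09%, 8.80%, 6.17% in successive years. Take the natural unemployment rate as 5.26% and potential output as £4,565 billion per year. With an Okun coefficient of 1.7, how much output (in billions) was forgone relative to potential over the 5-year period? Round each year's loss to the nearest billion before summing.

£1,219 billion

Year 2017: gap = -1.7 × (8.96 - 5.26) = -6.29%, loss ≈ 4565 × 6.29/100 ≈ 287.
Year 2018: gap = -1.7 × (9.98 - 5.26) = -8.024%, loss ≈ 4565 × 8.024/100 ≈ 366.
Year 2019: gap = -1.7 × (8.09 - 5.26) = -4.811%, loss ≈ 4565 × 4.811/100 ≈ 220.
Year 2020: gap = -1.7 × (8.8 - 5.26) = -6.018%, loss ≈ 4565 × 6.018/100 ≈ 275.
Year 2021: gap = -1.7 × (6.17 - 5.26) = -1.547%, loss ≈ 4565 × 1.547/100 ≈ 71.
Total lost output = 287 + 366 + 220 + 275 + 71 = 1219 billion.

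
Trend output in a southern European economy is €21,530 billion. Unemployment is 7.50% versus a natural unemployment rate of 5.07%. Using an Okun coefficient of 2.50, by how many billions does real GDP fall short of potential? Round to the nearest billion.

€1,308 billion

Output gap = -2.50 × (7.5 - 5.07) = -2.5 × 2.43 = -6.075%.
Actual GDP ≈ 21530 × 0.93925 ≈ 20222 billion, so the shortfall is 21530 - 20222 = 1308 billion.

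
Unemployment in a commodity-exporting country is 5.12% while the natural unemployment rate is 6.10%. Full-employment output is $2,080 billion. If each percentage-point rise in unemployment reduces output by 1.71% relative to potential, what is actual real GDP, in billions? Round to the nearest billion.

$2,115 billion

Unemployment gap = 5.12 - 6.1 = -0.98 points, so the output gap is -1.71 × (-0.98) = 1.6758%.
Actual GDP = 2080 × (1 + 1.6758/100) = 2080 × 1.016758 ≈ 2115 billion.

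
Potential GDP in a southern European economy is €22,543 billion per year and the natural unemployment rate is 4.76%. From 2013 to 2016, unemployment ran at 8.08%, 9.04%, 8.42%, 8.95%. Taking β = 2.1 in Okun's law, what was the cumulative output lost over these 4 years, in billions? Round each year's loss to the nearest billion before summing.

€7,315 billion

Year 2013: gap = -2.1 × (8.08 - 4.76) = -6.972%, loss ≈ 22543 × 6.972/100 ≈ 1572.
Year 2014: gap = -2.1 × (9.04 - 4.76) = -8.988%, loss ≈ 22543 × 8.988/100 ≈ 2026.
Year 2015: gap = -2.1 × (8.42 - 4.76) = -7.686%, loss ≈ 22543 × 7.686/100 ≈ 1733.
Year 2016: gap = -2.1 × (8.95 - 4.76) = -8.799%, loss ≈ 22543 × 8.799/100 ≈ 1984.
Total lost output = 1572 + 2026 + 1733 + 1984 = 7315 billion.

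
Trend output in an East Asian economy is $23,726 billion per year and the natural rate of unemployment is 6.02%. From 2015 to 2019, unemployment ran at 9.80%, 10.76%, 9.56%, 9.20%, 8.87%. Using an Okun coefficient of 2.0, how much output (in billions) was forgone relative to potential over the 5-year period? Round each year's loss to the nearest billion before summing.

$8,584 billion

Year 2015: gap = -2.0 × (9.8 - 6.02) = -7.56%, loss ≈ 23726 × 7.56/100 ≈ 1794.
Year 2016: gap = -2.0 × (10.76 - 6.02) = -9.48%, loss ≈ 23726 × 9.48/100 ≈ 2249.
Year 2017: gap = -2.0 × (9.56 - 6.02) = -7.08%, loss ≈ 23726 × 7.08/100 ≈ 1680.
Year 2018: gap = -2.0 × (9.2 - 6.02) = -6.36%, loss ≈ 23726 × 6.36/100 ≈ 1509.
Year 2019: gap = -2.0 × (8.87 - 6.02) = -5.7%, loss ≈ 23726 × 5.7/100 ≈ 1352.
Total lost output = 1794 + 2249 + 1680 + 1509 + 1352 = 8584 billion.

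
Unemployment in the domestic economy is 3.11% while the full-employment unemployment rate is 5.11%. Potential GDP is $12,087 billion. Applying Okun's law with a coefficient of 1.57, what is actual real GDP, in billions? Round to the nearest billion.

$12,467 billion

Unemployment gap = 3.11 - 5.11 = -2 points, so the output gap is -1.57 × (-2) = 3.14%.
Actual GDP = 12087 × (1 + 3.14/100) = 12087 × 1.0314 ≈ 12467 billion.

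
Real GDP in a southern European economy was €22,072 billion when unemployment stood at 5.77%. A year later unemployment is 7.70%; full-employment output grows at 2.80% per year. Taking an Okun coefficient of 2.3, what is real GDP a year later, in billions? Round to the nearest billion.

Δu = 7.7 - 5.77 = 1.93 points.
Okun's law (growth form): g_Y = g_Y* - β × Δu = 2.80 - 2.3 × (1.93) = 2.8 - 4.439 = -1.639%.
Real GDP in the next year = 22072 × (1 - 1.639/100) = 22072 × 0.98361 ≈ 21710 billion.

€21,710 billion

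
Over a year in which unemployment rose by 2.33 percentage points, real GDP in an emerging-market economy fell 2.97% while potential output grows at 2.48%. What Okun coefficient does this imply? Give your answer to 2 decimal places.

Growth form: g_Y = g_Y* - β × Δu, so β = (g_Y* - g_Y)/Δu.
β = (2.48 + 2.97)/2.33 = 5.45/2.33 = 2.34.

β ≈ 2.34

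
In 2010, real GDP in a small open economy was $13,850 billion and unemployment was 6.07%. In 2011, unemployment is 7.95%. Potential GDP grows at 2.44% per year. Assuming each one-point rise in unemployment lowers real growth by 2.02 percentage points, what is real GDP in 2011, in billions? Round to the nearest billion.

Δu = 7.95 - 6.07 = 1.88 points.
Okun's law (growth form): g_Y = g_Y* - β × Δu = 2.44 - 2.02 × (1.88) = 2.44 - 3.7976 = -1.3576%.
Real GDP in the next year = 13850 × (1 - 1.3576/100) = 13850 × 0.986424 ≈ 13662 billion.

$13,662 billion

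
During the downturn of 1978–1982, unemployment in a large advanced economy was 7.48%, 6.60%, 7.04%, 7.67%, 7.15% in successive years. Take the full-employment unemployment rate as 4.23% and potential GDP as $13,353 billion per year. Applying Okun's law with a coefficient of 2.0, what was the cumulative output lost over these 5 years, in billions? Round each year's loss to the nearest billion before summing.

$3,950 billion

Year 1978: gap = -2.0 × (7.48 - 4.23) = -6.5%, loss ≈ 13353 × 6.5/100 ≈ 868.
Year 1979: gap = -2.0 × (6.6 - 4.23) = -4.74%, loss ≈ 13353 × 4.74/100 ≈ 633.
Year 1980: gap = -2.0 × (7.04 - 4.23) = -5.62%, loss ≈ 13353 × 5.62/100 ≈ 750.
Year 1981: gap = -2.0 × (7.67 - 4.23) = -6.88%, loss ≈ 13353 × 6.88/100 ≈ 919.
Year 1982: gap = -2.0 × (7.15 - 4.23) = -5.84%, loss ≈ 13353 × 5.84/100 ≈ 780.
Total lost output = 868 + 633 + 750 + 919 + 780 = 3950 billion.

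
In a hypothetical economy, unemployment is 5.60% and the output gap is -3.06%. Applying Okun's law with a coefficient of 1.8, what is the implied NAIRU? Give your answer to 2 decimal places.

From Okun's law, u - u* = -(output gap)/β = -(-3.06)/1.8 = 1.7 points.
So u* = 5.6 - 1.7 = 3.90%.

3.90%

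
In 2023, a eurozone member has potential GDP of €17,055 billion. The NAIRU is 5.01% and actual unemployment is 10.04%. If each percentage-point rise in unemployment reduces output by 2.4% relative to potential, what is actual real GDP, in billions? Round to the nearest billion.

Unemployment gap = 10.04 - 5.01 = 5.03 points, so the output gap is -2.4 × 5.03 = -12.072%.
Actual GDP = 17055 × (1 - 12.072/100) = 17055 × 0.87928 ≈ 14996 billion.

€14,996 billion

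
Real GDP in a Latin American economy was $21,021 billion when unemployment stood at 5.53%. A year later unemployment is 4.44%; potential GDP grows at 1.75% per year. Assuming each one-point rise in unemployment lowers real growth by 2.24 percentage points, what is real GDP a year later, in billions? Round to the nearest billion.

$21,902 billion

Δu = 4.44 - 5.53 = -1.09 points.
Okun's law (growth form): g_Y = g_Y* - β × Δu = 1.75 - 2.24 × (-1.09) = 1.75 + 2.4416 = 4.1916%.
Real GDP in the next year = 21021 × (1 + 4.1916/100) = 21021 × 1.041916 ≈ 21902 billion.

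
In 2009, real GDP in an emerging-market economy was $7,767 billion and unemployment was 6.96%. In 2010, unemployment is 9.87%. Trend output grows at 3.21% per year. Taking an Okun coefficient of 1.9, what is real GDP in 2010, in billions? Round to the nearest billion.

$7,587 billion

Δu = 9.87 - 6.96 = 2.91 points.
Okun's law (growth form): g_Y = g_Y* - β × Δu = 3.21 - 1.9 × (2.91) = 3.21 - 5.529 = -2.319%.
Real GDP in the next year = 7767 × (1 - 2.319/100) = 7767 × 0.97681 ≈ 7587 billion.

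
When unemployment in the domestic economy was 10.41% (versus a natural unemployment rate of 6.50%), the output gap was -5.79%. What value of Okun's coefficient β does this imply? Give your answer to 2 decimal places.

β ≈ 1.48

Okun's law: output gap = -β × (u - u*).
-5.79 = -β × (10.41 - 6.5) = -β × 3.91, so β = 5.79/3.91 = 1.48.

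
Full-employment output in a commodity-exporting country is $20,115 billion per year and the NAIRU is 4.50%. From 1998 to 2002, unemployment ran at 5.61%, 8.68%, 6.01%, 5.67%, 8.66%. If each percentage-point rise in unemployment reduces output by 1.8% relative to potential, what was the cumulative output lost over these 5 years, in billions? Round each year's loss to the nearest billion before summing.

Year 1998: gap = -1.8 × (5.61 - 4.5) = -1.998%, loss ≈ 20115 × 1.998/100 ≈ 402.
Year 1999: gap = -1.8 × (8.68 - 4.5) = -7.524%, loss ≈ 20115 × 7.524/100 ≈ 1513.
Year 2000: gap = -1.8 × (6.01 - 4.5) = -2.718%, loss ≈ 20115 × 2.718/100 ≈ 547.
Year 2001: gap = -1.8 × (5.67 - 4.5) = -2.106%, loss ≈ 20115 × 2.106/100 ≈ 424.
Year 2002: gap = -1.8 × (8.66 - 4.5) = -7.488%, loss ≈ 20115 × 7.488/100 ≈ 1506.
Total lost output = 402 + 1513 + 547 + 424 + 1506 = 4392 billion.

$4,392 billion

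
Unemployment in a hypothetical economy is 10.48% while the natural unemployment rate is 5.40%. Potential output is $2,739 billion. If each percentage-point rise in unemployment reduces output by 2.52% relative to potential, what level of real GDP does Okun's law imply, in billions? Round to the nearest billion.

Unemployment gap = 10.48 - 5.4 = 5.08 points, so the output gap is -2.52 × 5.08 = -12.8016%.
Actual GDP = 2739 × (1 - 12.8016/100) = 2739 × 0.871984 ≈ 2388 billion.

$2,388 billion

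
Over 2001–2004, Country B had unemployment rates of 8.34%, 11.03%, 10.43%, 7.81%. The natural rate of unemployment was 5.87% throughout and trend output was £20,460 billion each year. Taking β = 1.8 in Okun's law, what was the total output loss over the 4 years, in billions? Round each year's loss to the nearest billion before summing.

Year 2001: gap = -1.8 × (8.34 - 5.87) = -4.446%, loss ≈ 20460 × 4.446/100 ≈ 910.
Year 2002: gap = -1.8 × (11.03 - 5.87) = -9.288%, loss ≈ 20460 × 9.288/100 ≈ 1900.
Year 2003: gap = -1.8 × (10.43 - 5.87) = -8.208%, loss ≈ 20460 × 8.208/100 ≈ 1679.
Year 2004: gap = -1.8 × (7.81 - 5.87) = -3.492%, loss ≈ 20460 × 3.492/100 ≈ 714.
Total lost output = 910 + 1900 + 1679 + 714 = 5203 billion.

£5,203 billion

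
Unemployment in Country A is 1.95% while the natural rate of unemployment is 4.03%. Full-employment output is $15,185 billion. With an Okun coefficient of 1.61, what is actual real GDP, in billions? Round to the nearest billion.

Unemployment gap = 1.95 - 4.03 = -2.08 points, so the output gap is -1.61 × (-2.08) = 3.3488%.
Actual GDP = 15185 × (1 + 3.3488/100) = 15185 × 1.033488 ≈ 15694 billion.

$15,694 billion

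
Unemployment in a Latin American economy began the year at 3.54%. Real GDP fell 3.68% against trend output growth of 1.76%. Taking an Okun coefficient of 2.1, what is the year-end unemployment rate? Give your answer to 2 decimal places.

6.13%

Growth-rate Okun's law: g_Y = g_Y* - β × Δu, so Δu = (g_Y* - g_Y)/β.
Δu = (1.76 + 3.68)/2.1 = 5.44/2.1 = 2.59 percentage points.
Year-end unemployment = 3.54 + 2.59 = 6.13%.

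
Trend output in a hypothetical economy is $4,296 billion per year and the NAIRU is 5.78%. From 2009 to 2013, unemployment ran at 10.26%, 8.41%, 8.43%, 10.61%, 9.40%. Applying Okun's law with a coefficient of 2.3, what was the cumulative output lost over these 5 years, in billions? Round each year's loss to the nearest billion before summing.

$1,800 billion

Year 2009: gap = -2.3 × (10.26 - 5.78) = -10.304%, loss ≈ 4296 × 10.304/100 ≈ 443.
Year 2010: gap = -2.3 × (8.41 - 5.78) = -6.049%, loss ≈ 4296 × 6.049/100 ≈ 260.
Year 2011: gap = -2.3 × (8.43 - 5.78) = -6.095%, loss ≈ 4296 × 6.095/100 ≈ 262.
Year 2012: gap = -2.3 × (10.61 - 5.78) = -11.109%, loss ≈ 4296 × 11.109/100 ≈ 477.
Year 2013: gap = -2.3 × (9.4 - 5.78) = -8.326%, loss ≈ 4296 × 8.326/100 ≈ 358.
Total lost output = 443 + 260 + 262 + 477 + 358 = 1800 billion.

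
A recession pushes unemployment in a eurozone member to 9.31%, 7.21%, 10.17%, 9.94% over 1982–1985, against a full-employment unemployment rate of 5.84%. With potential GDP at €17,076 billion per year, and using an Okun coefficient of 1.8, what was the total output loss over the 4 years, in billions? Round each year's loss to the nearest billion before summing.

€4,079 billion

Year 1982: gap = -1.8 × (9.31 - 5.84) = -6.246%, loss ≈ 17076 × 6.246/100 ≈ 1067.
Year 1983: gap = -1.8 × (7.21 - 5.84) = -2.466%, loss ≈ 17076 × 2.466/100 ≈ 421.
Year 1984: gap = -1.8 × (10.17 - 5.84) = -7.794%, loss ≈ 17076 × 7.794/100 ≈ 1331.
Year 1985: gap = -1.8 × (9.94 - 5.84) = -7.38%, loss ≈ 17076 × 7.38/100 ≈ 1260.
Total lost output = 1067 + 421 + 1331 + 1260 = 4079 billion.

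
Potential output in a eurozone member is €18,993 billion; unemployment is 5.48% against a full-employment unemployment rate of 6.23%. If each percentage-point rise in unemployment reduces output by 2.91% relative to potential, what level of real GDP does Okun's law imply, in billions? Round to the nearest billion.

€19,408 billion

Unemployment gap = 5.48 - 6.23 = -0.75 points, so the output gap is -2.91 × (-0.75) = 2.1825%.
Actual GDP = 18993 × (1 + 2.1825/100) = 18993 × 1.021825 ≈ 19408 billion.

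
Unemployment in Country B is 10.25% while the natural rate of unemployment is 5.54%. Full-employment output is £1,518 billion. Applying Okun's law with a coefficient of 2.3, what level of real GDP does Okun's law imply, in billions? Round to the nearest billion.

Unemployment gap = 10.25 - 5.54 = 4.71 points, so the output gap is -2.3 × 4.71 = -10.833%.
Actual GDP = 1518 × (1 - 10.833/100) = 1518 × 0.89167 ≈ 1354 billion.

£1,354 billion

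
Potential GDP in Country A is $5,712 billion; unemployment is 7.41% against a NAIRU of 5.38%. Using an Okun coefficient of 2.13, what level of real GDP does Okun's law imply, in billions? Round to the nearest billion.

Unemployment gap = 7.41 - 5.38 = 2.03 points, so the output gap is -2.13 × 2.03 = -4.3239%.
Actual GDP = 5712 × (1 - 4.3239/100) = 5712 × 0.956761 ≈ 5465 billion.

$5,465 billion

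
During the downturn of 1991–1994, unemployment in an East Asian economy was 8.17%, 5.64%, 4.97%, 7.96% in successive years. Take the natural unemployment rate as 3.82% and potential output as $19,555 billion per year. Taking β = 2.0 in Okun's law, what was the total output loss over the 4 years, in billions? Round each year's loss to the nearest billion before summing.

Year 1991: gap = -2.0 × (8.17 - 3.82) = -8.7%, loss ≈ 19555 × 8.7/100 ≈ 1701.
Year 1992: gap = -2.0 × (5.64 - 3.82) = -3.64%, loss ≈ 19555 × 3.64/100 ≈ 712.
Year 1993: gap = -2.0 × (4.97 - 3.82) = -2.3%, loss ≈ 19555 × 2.3/100 ≈ 450.
Year 1994: gap = -2.0 × (7.96 - 3.82) = -8.28%, loss ≈ 19555 × 8.28/100 ≈ 1619.
Total lost output = 1701 + 712 + 450 + 1619 = 4482 billion.

$4,482 billion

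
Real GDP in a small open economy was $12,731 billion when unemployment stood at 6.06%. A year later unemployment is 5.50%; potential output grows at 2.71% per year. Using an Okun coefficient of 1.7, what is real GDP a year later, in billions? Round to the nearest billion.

$13,197 billion

Δu = 5.5 - 6.06 = -0.56 points.
Okun's law (growth form): g_Y = g_Y* - β × Δu = 2.71 - 1.7 × (-0.56) = 2.71 + 0.952 = 3.662%.
Real GDP in the next year = 12731 × (1 + 3.662/100) = 12731 × 1.03662 ≈ 13197 billion.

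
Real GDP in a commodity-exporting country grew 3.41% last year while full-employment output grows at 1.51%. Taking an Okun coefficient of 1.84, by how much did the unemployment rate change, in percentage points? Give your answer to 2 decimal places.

Growth-rate Okun's law: g_Y = g_Y* - β × Δu, so Δu = (g_Y* - g_Y)/β.
Δu = (1.51 - 3.41)/1.84 = -1.9/1.84 = -1.03 percentage points.

-1.03 percentage points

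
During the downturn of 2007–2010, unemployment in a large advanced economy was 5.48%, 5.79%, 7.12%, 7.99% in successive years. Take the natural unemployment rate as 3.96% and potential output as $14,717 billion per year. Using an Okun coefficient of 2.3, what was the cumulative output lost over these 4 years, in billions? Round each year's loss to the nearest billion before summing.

$3,568 billion

Year 2007: gap = -2.3 × (5.48 - 3.96) = -3.496%, loss ≈ 14717 × 3.496/100 ≈ 515.
Year 2008: gap = -2.3 × (5.79 - 3.96) = -4.209%, loss ≈ 14717 × 4.209/100 ≈ 619.
Year 2009: gap = -2.3 × (7.12 - 3.96) = -7.268%, loss ≈ 14717 × 7.268/100 ≈ 1070.
Year 2010: gap = -2.3 × (7.99 - 3.96) = -9.269%, loss ≈ 14717 × 9.269/100 ≈ 1364.
Total lost output = 515 + 619 + 1070 + 1364 = 3568 billion.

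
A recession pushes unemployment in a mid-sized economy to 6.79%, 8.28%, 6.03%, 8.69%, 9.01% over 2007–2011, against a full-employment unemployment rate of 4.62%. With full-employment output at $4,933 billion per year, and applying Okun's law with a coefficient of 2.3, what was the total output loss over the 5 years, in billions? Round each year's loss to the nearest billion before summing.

$1,781 billion

Year 2007: gap = -2.3 × (6.79 - 4.62) = -4.991%, loss ≈ 4933 × 4.991/100 ≈ 246.
Year 2008: gap = -2.3 × (8.28 - 4.62) = -8.418%, loss ≈ 4933 × 8.418/100 ≈ 415.
Year 2009: gap = -2.3 × (6.03 - 4.62) = -3.243%, loss ≈ 4933 × 3.243/100 ≈ 160.
Year 2010: gap = -2.3 × (8.69 - 4.62) = -9.361%, loss ≈ 4933 × 9.361/100 ≈ 462.
Year 2011: gap = -2.3 × (9.01 - 4.62) = -10.097%, loss ≈ 4933 × 10.097/100 ≈ 498.
Total lost output = 246 + 415 + 160 + 462 + 498 = 1781 billion.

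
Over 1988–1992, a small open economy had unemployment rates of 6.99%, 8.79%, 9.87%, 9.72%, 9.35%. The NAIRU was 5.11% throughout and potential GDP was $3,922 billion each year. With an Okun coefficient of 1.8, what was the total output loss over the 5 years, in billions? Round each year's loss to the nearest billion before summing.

Year 1988: gap = -1.8 × (6.99 - 5.11) = -3.384%, loss ≈ 3922 × 3.384/100 ≈ 133.
Year 1989: gap = -1.8 × (8.79 - 5.11) = -6.624%, loss ≈ 3922 × 6.624/100 ≈ 260.
Year 1990: gap = -1.8 × (9.87 - 5.11) = -8.568%, loss ≈ 3922 × 8.568/100 ≈ 336.
Year 1991: gap = -1.8 × (9.72 - 5.11) = -8.298%, loss ≈ 3922 × 8.298/100 ≈ 325.
Year 1992: gap = -1.8 × (9.35 - 5.11) = -7.632%, loss ≈ 3922 × 7.632/100 ≈ 299.
Total lost output = 133 + 260 + 336 + 325 + 299 = 1353 billion.

$1,353 billion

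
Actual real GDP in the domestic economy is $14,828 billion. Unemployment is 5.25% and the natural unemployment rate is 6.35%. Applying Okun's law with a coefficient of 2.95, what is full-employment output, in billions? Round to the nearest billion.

Unemployment gap = 5.25 - 6.35 = -1.1 points, so output gap = -2.95 × (-1.1) = 3.245%.
Since Y = Y* × (1 + gap/100), Y* = 14828/1.03245 ≈ 14362 billion.

$14,362 billion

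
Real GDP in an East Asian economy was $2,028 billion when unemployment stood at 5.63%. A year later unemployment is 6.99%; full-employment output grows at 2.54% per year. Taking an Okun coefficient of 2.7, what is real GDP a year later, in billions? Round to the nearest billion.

$2,005 billion

Δu = 6.99 - 5.63 = 1.36 points.
Okun's law (growth form): g_Y = g_Y* - β × Δu = 2.54 - 2.7 × (1.36) = 2.54 - 3.672 = -1.132%.
Real GDP in the next year = 2028 × (1 - 1.132/100) = 2028 × 0.98868 ≈ 2005 billion.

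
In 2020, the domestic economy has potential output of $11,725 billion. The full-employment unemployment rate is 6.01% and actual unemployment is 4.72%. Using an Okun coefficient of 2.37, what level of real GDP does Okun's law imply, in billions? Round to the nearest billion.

Unemployment gap = 4.72 - 6.01 = -1.29 points, so the output gap is -2.37 × (-1.29) = 3.0573%.
Actual GDP = 11725 × (1 + 3.0573/100) = 11725 × 1.030573 ≈ 12083 billion.

$12,083 billion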